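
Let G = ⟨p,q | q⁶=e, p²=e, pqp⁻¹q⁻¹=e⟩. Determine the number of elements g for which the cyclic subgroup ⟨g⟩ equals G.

⟨g⟩ = G would require ord(g) = |G| = 12, but the maximum element order in G is 6 < 12. So G is not cyclic and no single element generates it: the count is 0.

Answer: 0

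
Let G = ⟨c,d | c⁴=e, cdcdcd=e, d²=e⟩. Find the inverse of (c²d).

The order of (c²d) is 4 (smallest k with (c²d)ᵏ = e), so (c²d)⁻¹ = (c²d)³ = dc².
Check: (c²d) · (dc²) → (c²d) · d = c²;   (c²) · c² = e, giving e as required.

Answer: dc²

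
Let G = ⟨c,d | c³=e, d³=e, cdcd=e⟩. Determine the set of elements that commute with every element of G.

An element z ∈ Z(G) iff z commutes with every generator.
For example e is central: e·c = c = c·e; e·d = d = d·e.
Whereas c ∉ Z(G) since c·d = cd ≠ c²d² = d·c.
Checking each of the 12 elements this way gives Z(G) = {e}, of order 1.

Answer: {e}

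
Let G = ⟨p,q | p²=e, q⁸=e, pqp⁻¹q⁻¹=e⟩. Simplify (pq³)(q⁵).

Compute (pq³) · (q⁵) by multiplying left to right and reducing via the relations at each step:
  (pq³) · q⁵ = p

Answer: p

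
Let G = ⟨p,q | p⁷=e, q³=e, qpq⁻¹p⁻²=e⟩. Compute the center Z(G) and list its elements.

An element z ∈ Z(G) iff z commutes with every generator.
For example e is central: e·p = p = p·e; e·q = q = q·e.
Whereas p ∉ Z(G) since p·q = pq ≠ p²q = q·p.
Checking each of the 21 elements this way gives Z(G) = {e}, of order 1.

Answer: {e}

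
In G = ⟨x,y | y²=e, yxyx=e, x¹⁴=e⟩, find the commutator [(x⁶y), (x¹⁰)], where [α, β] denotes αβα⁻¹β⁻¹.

[(x⁶y), (x¹⁰)] = (x⁶y)·(x¹⁰)·(x⁶y)⁻¹·(x¹⁰)⁻¹.
  (x⁶y) · (x¹⁰) = x¹⁰y
  (x¹⁰y) · (x⁶y) = x⁴
  (x⁴) · (x⁴) = x⁸

Answer: x⁸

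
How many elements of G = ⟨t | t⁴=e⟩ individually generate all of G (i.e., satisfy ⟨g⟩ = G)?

G is cyclic of order 4. An element generates G iff its order is 4, and a cyclic group of order 4 has exactly φ(4) = 2 such elements.

Answer: 2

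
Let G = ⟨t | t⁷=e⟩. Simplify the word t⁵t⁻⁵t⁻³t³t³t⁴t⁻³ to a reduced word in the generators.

Multiply left to right, reducing at each step:
  (t⁵) · t⁻⁵ = e
  e · t⁻³ = t⁴
  (t⁴) · t³ = e
  e · t³ = t³
  (t³) · t⁴ = e
  e · t⁻³ = t⁴

Answer: t⁴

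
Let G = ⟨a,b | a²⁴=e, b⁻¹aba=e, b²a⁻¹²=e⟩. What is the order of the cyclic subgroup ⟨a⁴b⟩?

|⟨a⁴b⟩| equals the order of a⁴b. Compute successive powers until reaching e:
  (a⁴b)¹ = a⁴b, (a⁴b)² = a¹², (a⁴b)³ = a⁴b⁻¹, (a⁴b)⁴ = e.
The smallest positive k with (a⁴b)ᵏ = e is 4, so |⟨a⁴b⟩| = 4.

Answer: 4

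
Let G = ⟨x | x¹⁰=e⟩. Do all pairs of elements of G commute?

G has a single generator, so G is cyclic and hence abelian.

Answer: Yes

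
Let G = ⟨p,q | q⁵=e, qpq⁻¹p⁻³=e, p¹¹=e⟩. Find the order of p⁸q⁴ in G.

Compute successive powers until reaching e:
  (p⁸q⁴)¹ = p⁸q⁴, (p⁸q⁴)² = p⁷q³, (p⁸q⁴)³ = p³q², (p⁸q⁴)⁴ = p⁹q, (p⁸q⁴)⁵ = e.
The smallest positive k with (p⁸q⁴)ᵏ = e is 5.

Answer: 5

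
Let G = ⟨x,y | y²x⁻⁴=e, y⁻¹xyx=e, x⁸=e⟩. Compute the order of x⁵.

Compute successive powers until reaching e:
  (x⁵)¹ = x⁵, (x⁵)² = x², (x⁵)³ = x⁷, (x⁵)⁴ = x⁴, (x⁵)⁵ = x, (x⁵)⁶ = x⁶, (x⁵)⁷ = x³, (x⁵)⁸ = e.
The smallest positive k with (x⁵)ᵏ = e is 8.

Answer: 8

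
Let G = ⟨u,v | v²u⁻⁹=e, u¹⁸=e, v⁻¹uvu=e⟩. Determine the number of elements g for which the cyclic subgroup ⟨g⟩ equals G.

⟨g⟩ = G would require ord(g) = |G| = 36, but the maximum element order in G is 18 < 36. So G is not cyclic and no single element generates it: the count is 0.

Answer: 0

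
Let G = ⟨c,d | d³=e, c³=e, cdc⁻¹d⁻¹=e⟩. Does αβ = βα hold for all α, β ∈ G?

Each pair of generators commutes: c·d = cd = d·c. Since the generators pairwise commute, every element of G commutes with every other, so G is abelian.

Answer: Yes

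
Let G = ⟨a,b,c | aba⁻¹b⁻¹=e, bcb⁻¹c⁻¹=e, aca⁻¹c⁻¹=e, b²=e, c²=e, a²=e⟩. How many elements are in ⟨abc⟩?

|⟨abc⟩| equals the order of abc. Compute successive powers until reaching e:
  (abc)¹ = abc, (abc)² = e.
The smallest positive k with (abc)ᵏ = e is 2, so |⟨abc⟩| = 2.

Answer: 2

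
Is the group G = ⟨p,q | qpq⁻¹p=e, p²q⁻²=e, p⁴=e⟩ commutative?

p·q = pq but q·p = pq⁻¹, so p·q ≠ q·p and G is not abelian.

Answer: No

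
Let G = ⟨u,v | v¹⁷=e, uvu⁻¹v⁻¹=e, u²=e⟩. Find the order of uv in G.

Compute successive powers until reaching e:
  (uv)¹ = uv, (uv)² = v², (uv)³ = uv³, (uv)⁴ = v⁴, (uv)⁵ = uv⁵, (uv)⁶ = v⁶, (uv)⁷ = uv⁷, (uv)⁸ = v⁸, (uv)⁹ = uv⁹, (uv)¹⁰ = v¹⁰, (uv)¹¹ = uv¹¹, (uv)¹² = v¹², (uv)¹³ = uv¹³, (uv)¹⁴ = v¹⁴, (uv)¹⁵ = uv¹⁵, (uv)¹⁶ = v¹⁶, (uv)¹⁷ = u, (uv)¹⁸ = v, (uv)¹⁹ = uv², (uv)²⁰ = v³, (uv)²¹ = uv⁴, (uv)²² = v⁵, (uv)²³ = uv⁶, (uv)²⁴ = v⁷, (uv)²⁵ = uv⁸, (uv)²⁶ = v⁹, (uv)²⁷ = uv¹⁰, (uv)²⁸ = v¹¹, (uv)²⁹ = uv¹², (uv)³⁰ = v¹³, (uv)³¹ = uv¹⁴, (uv)³² = v¹⁵, (uv)³³ = uv¹⁶, (uv)³⁴ = e.
The smallest positive k with (uv)ᵏ = e is 34.

Answer: 34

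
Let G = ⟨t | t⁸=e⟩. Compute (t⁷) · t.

Compute (t⁷) · t by multiplying left to right and reducing via the relations at each step:
  (t⁷) · t = e

Answer: e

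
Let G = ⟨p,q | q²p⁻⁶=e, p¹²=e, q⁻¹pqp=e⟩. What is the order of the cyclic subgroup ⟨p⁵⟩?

|⟨p⁵⟩| equals the order of p⁵. Compute successive powers until reaching e:
  (p⁵)¹ = p⁵, (p⁵)² = p¹⁰, (p⁵)³ = p³, (p⁵)⁴ = p⁸, (p⁵)⁵ = p, (p⁵)⁶ = p⁶, (p⁵)⁷ = p¹¹, (p⁵)⁸ = p⁴, (p⁵)⁹ = p⁹, (p⁵)¹⁰ = p², (p⁵)¹¹ = p⁷, (p⁵)¹² = e.
The smallest positive k with (p⁵)ᵏ = e is 12, so |⟨p⁵⟩| = 12.

Answer: 12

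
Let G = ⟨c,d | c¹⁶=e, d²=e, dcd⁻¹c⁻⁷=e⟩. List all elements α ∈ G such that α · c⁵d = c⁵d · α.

⟨c⁵d⟩ ⊆ C_G(c⁵d) since powers of c⁵d commute with c⁵d; so |C_G(c⁵d)| ≥ |⟨c⁵d⟩| = 4.
By orbit–stabilizer, |C_G(c⁵d)| = |G| / |conj. class of c⁵d| = 32 / 8 = 4.
The 4 elements commuting with c⁵d are {e, c⁸, c⁵d, c¹³d}.

Answer: {e, c⁸, c⁵d, c¹³d}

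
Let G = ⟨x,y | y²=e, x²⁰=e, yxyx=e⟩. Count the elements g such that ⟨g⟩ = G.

⟨g⟩ = G would require ord(g) = |G| = 40, but the maximum element order in G is 20 < 40. So G is not cyclic and no single element generates it: the count is 0.

Answer: 0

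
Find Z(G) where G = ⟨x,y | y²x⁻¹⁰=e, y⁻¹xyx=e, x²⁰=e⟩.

An element z ∈ Z(G) iff z commutes with every generator.
For example x¹⁰ is central: (x¹⁰)·x = x¹¹ = x·(x¹⁰); (x¹⁰)·y = y⁻¹ = y·(x¹⁰).
Whereas x ∉ Z(G) since x·y = xy ≠ x⁹y⁻¹ = y·x.
Checking each of the 40 elements this way gives Z(G) = {e, x¹⁰}, of order 2.

Answer: {e, x¹⁰}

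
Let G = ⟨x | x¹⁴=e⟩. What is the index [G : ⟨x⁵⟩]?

First find ord(x⁵) by computing successive powers:
  (x⁵)¹ = x⁵, (x⁵)² = x¹⁰, (x⁵)³ = x, (x⁵)⁴ = x⁶, (x⁵)⁵ = x¹¹, (x⁵)⁶ = x², (x⁵)⁷ = x⁷, (x⁵)⁸ = x¹², (x⁵)⁹ = x³, (x⁵)¹⁰ = x⁸, (x⁵)¹¹ = x¹³, (x⁵)¹² = x⁴, (x⁵)¹³ = x⁹, (x⁵)¹⁴ = e.
So |⟨x⁵⟩| = ord(x⁵) = 14. With |G| = 14, by Lagrange [G : ⟨x⁵⟩] = 14/14 = 1.

Answer: 1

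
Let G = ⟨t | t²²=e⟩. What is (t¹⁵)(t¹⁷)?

Compute (t¹⁵) · (t¹⁷) by multiplying left to right and reducing via the relations at each step:
  (t¹⁵) · t¹⁷ = t¹⁰

Answer: t¹⁰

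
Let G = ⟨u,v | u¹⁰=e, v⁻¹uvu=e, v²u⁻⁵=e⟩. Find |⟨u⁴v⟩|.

|⟨u⁴v⟩| equals the order of u⁴v. Compute successive powers until reaching e:
  (u⁴v)¹ = u⁴v, (u⁴v)² = u⁵, (u⁴v)³ = u⁴v⁻¹, (u⁴v)⁴ = e.
The smallest positive k with (u⁴v)ᵏ = e is 4, so |⟨u⁴v⟩| = 4.

Answer: 4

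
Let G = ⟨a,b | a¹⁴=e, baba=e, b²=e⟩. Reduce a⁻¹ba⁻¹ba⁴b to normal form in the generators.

Multiply left to right, reducing at each step:
  (a¹³) · b = a¹³b
  (a¹³b) · a⁻¹ = b
  b · b = e
  e · a⁴ = a⁴
  (a⁴) · b = a⁴b

Answer: a⁴b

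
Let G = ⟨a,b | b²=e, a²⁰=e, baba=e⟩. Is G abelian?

a·b = ab but b·a = a¹⁹b, so a·b ≠ b·a and G is not abelian.

Answer: No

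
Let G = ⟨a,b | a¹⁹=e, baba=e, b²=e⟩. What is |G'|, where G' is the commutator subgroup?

G' = [G, G] is generated by all commutators. The generator-pair commutators are: [a, b] = a².
The subgroup they normally generate is {e, a, a², a³, a⁴, a⁵, a⁶, a⁷, a⁸, a⁹, a¹⁰, a¹¹, a¹², a¹³, a¹⁴, a¹⁵, a¹⁶, a¹⁷, a¹⁸}, of order 19.
Check: |G/G'| = 38/19 = 2 is the order of the abelianisation.

Answer: 19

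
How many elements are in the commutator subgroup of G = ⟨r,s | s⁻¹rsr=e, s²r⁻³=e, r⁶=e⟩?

G' = [G, G] is generated by all commutators. The generator-pair commutators are: [r, s] = r².
The subgroup they normally generate is {e, r², r⁴}, of order 3.
Check: |G/G'| = 12/3 = 4 is the order of the abelianisation.

Answer: 3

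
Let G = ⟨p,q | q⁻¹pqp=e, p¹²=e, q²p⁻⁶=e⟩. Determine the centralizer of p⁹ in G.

⟨p⁹⟩ ⊆ C_G(p⁹) since powers of p⁹ commute with p⁹; so |C_G(p⁹)| ≥ |⟨p⁹⟩| = 4.
By orbit–stabilizer, |C_G(p⁹)| = |G| / |conj. class of p⁹| = 24 / 2 = 12.
The 12 elements commuting with p⁹ are {e, p, p², p³, p⁴, p⁵, p⁶, p⁷, p⁸, p⁹, p¹⁰, p¹¹}.

Answer: {e, p, p², p³, p⁴, p⁵, p⁶, p⁷, p⁸, p⁹, p¹⁰, p¹¹}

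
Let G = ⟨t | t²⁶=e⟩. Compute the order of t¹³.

Compute successive powers until reaching e:
  (t¹³)¹ = t¹³, (t¹³)² = e.
The smallest positive k with (t¹³)ᵏ = e is 2.

Answer: 2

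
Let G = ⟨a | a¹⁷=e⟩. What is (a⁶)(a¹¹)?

Compute (a⁶) · (a¹¹) by multiplying left to right and reducing via the relations at each step:
  (a⁶) · a¹¹ = e

Answer: e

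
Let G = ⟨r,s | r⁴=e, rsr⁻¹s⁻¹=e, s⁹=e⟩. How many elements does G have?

Enumerate words in the generators, reducing via the relations: the distinct elements are
  {e, r, s, rs, r², r³, s², s³, s⁴, s⁵, s⁶, s⁷, s⁸, rs², rs³, rs⁴, rs⁵, rs⁶, rs⁷, rs⁸, r²s, r³s, r²s², r²s³, r²s⁴, r²s⁵, r²s⁶, r²s⁷, r²s⁸, r³s², r³s³, r³s⁴, r³s⁵, r³s⁶, r³s⁷, r³s⁸}.
No further products give new elements, so |G| = 36.

Answer: 36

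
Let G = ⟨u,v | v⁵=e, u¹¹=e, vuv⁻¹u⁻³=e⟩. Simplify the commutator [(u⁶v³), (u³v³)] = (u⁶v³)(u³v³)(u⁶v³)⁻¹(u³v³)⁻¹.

[(u⁶v³), (u³v³)] = (u⁶v³)·(u³v³)·(u⁶v³)⁻¹·(u³v³)⁻¹.
  (u⁶v³) · (u³v³) = u¹⁰v
  (u¹⁰v) · (uv²) = u²v³
  (u²v³) · (u⁶v²) = u¹⁰

Answer: u¹⁰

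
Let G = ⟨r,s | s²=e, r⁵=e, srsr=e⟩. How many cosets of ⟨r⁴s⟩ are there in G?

First find ord(r⁴s) by computing successive powers:
  (r⁴s)¹ = r⁴s, (r⁴s)² = e.
So |⟨r⁴s⟩| = ord(r⁴s) = 2. With |G| = 10, by Lagrange [G : ⟨r⁴s⟩] = 10/2 = 5.

Answer: 5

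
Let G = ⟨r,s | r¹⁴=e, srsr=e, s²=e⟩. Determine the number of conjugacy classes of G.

The conjugacy classes (representative and size) are:
  [e] (size 1), [r¹³] (size 2), [r²] (size 2), [r³] (size 2), [r¹⁰] (size 2), [r⁵] (size 2), [r⁸] (size 2), [r⁷] (size 1), [r⁶s] (size 7), [r⁹s] (size 7).
Class equation: 1 + 2 + 2 + 2 + 2 + 2 + 2 + 1 + 7 + 7 = 28 = |G|. So G has 10 conjugacy classes.

Answer: 10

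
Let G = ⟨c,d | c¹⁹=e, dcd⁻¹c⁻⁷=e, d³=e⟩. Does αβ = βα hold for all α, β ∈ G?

c·d = cd but d·c = c⁷d, so c·d ≠ d·c and G is not abelian.

Answer: No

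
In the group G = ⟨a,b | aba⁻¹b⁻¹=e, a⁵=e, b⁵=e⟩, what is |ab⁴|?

Compute successive powers until reaching e:
  (ab⁴)¹ = ab⁴, (ab⁴)² = a²b³, (ab⁴)³ = a³b², (ab⁴)⁴ = a⁴b, (ab⁴)⁵ = e.
The smallest positive k with (ab⁴)ᵏ = e is 5.

Answer: 5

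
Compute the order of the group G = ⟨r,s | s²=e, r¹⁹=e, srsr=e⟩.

Enumerate words in the generators, reducing via the relations: the distinct elements are
  {e, r, s, rs, r², r³, r⁴, r⁵, r⁶, r⁷, r⁸, r⁹, r²s, r³s, r¹², r¹³, r¹¹, r¹⁰, r¹⁴, r¹⁵, r¹⁶, r¹⁷, r¹⁸, r⁴s, r⁵s, r⁶s, r⁷s, r⁸s, r⁹s, r¹²s, r¹³s, r¹¹s, r¹⁰s, r¹⁴s, r¹⁵s, r¹⁶s, r¹⁷s, r¹⁸s}.
No further products give new elements, so |G| = 38.

Answer: 38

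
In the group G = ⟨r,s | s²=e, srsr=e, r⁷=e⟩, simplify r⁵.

Compute successive powers of r, reducing at each step:
  r²: r · r = r²
  r³: (r²) · r = r³
  r⁴: (r³) · r = r⁴
  r⁵: (r⁴) · r = r⁵

Answer: r⁵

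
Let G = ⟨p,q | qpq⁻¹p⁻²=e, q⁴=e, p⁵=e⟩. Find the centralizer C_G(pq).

⟨pq⟩ ⊆ C_G(pq) since powers of pq commute with pq; so |C_G(pq)| ≥ |⟨pq⟩| = 4.
By orbit–stabilizer, |C_G(pq)| = |G| / |conj. class of pq| = 20 / 5 = 4.
The 4 elements commuting with pq are {e, pq, p²q³, p³q²}.

Answer: {e, pq, p²q³, p³q²}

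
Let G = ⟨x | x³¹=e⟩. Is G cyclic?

|G| = 31. The element x has order 31 (its powers give 31 distinct elements), so ⟨x⟩ = G and G is cyclic.

Answer: Yes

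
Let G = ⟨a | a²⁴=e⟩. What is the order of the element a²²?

Compute successive powers until reaching e:
  (a²²)¹ = a²², (a²²)² = a²⁰, (a²²)³ = a¹⁸, (a²²)⁴ = a¹⁶, (a²²)⁵ = a¹⁴, (a²²)⁶ = a¹², (a²²)⁷ = a¹⁰, (a²²)⁸ = a⁸, (a²²)⁹ = a⁶, (a²²)¹⁰ = a⁴, (a²²)¹¹ = a², (a²²)¹² = e.
The smallest positive k with (a²²)ᵏ = e is 12.

Answer: 12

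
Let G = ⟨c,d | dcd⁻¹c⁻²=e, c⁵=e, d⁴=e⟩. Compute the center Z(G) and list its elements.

An element z ∈ Z(G) iff z commutes with every generator.
For example e is central: e·c = c = c·e; e·d = d = d·e.
Whereas c ∉ Z(G) since c·d = cd ≠ c²d = d·c.
Checking each of the 20 elements this way gives Z(G) = {e}, of order 1.

Answer: {e}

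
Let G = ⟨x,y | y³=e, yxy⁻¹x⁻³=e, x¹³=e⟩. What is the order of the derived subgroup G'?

G' = [G, G] is generated by all commutators. The generator-pair commutators are: [x, y] = x¹¹.
The subgroup they normally generate is {e, x, x², x³, x⁴, x⁵, x⁶, x⁷, x⁸, x⁹, x¹⁰, x¹¹, x¹²}, of order 13.
Check: |G/G'| = 39/13 = 3 is the order of the abelianisation.

Answer: 13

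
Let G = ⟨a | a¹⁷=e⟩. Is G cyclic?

|G| = 17. The element a has order 17 (its powers give 17 distinct elements), so ⟨a⟩ = G and G is cyclic.

Answer: Yes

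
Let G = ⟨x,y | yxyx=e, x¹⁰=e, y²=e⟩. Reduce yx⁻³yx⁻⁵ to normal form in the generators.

Multiply left to right, reducing at each step:
  y · x⁻³ = x³y
  (x³y) · y = x³
  (x³) · x⁻⁵ = x⁸

Answer: x⁸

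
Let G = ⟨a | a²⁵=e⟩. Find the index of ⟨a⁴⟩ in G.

First find ord(a⁴) by computing successive powers:
  (a⁴)¹ = a⁴, (a⁴)² = a⁸, (a⁴)³ = a¹², (a⁴)⁴ = a¹⁶, (a⁴)⁵ = a²⁰, (a⁴)⁶ = a²⁴, (a⁴)⁷ = a³, (a⁴)⁸ = a⁷, (a⁴)⁹ = a¹¹, (a⁴)¹⁰ = a¹⁵, (a⁴)¹¹ = a¹⁹, (a⁴)¹² = a²³, (a⁴)¹³ = a², (a⁴)¹⁴ = a⁶, (a⁴)¹⁵ = a¹⁰, (a⁴)¹⁶ = a¹⁴, (a⁴)¹⁷ = a¹⁸, (a⁴)¹⁸ = a²², (a⁴)¹⁹ = a, (a⁴)²⁰ = a⁵, (a⁴)²¹ = a⁹, (a⁴)²² = a¹³, (a⁴)²³ = a¹⁷, (a⁴)²⁴ = a²¹, (a⁴)²⁵ = e.
So |⟨a⁴⟩| = ord(a⁴) = 25. With |G| = 25, by Lagrange [G : ⟨a⁴⟩] = 25/25 = 1.

Answer: 1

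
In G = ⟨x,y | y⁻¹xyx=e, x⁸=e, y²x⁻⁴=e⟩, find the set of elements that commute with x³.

⟨x³⟩ ⊆ C_G(x³) since powers of x³ commute with x³; so |C_G(x³)| ≥ |⟨x³⟩| = 8.
By orbit–stabilizer, |C_G(x³)| = |G| / |conj. class of x³| = 16 / 2 = 8.
The 8 elements commuting with x³ are {e, x, x², x³, x⁴, x⁵, x⁶, x⁷}.

Answer: {e, x, x², x³, x⁴, x⁵, x⁶, x⁷}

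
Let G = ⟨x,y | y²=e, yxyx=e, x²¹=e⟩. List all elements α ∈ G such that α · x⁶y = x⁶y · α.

⟨x⁶y⟩ ⊆ C_G(x⁶y) since powers of x⁶y commute with x⁶y; so |C_G(x⁶y)| ≥ |⟨x⁶y⟩| = 2.
By orbit–stabilizer, |C_G(x⁶y)| = |G| / |conj. class of x⁶y| = 42 / 21 = 2.
The 2 elements commuting with x⁶y are {e, x⁶y}.

Answer: {e, x⁶y}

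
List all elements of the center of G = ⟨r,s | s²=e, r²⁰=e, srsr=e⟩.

An element z ∈ Z(G) iff z commutes with every generator.
For example r¹⁰ is central: (r¹⁰)·r = r¹¹ = r·(r¹⁰); (r¹⁰)·s = r¹⁰s = s·(r¹⁰).
Whereas r ∉ Z(G) since r·s = rs ≠ r¹⁹s = s·r.
Checking each of the 40 elements this way gives Z(G) = {e, r¹⁰}, of order 2.

Answer: {e, r¹⁰}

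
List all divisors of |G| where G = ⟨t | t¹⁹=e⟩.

|G| = 19 = 19. By Lagrange's theorem the order of any subgroup divides 19; the divisors of 19 are 1, 19.

Answer: 1, 19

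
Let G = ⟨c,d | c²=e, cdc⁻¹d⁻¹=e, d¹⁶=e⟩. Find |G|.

Enumerate words in the generators, reducing via the relations: the distinct elements are
  {c, d, e, cd, d², d³, d⁴, d⁵, d⁶, d⁷, d⁸, d⁹, cd², cd³, cd⁴, cd⁵, cd⁶, cd⁷, cd⁸, cd⁹, d¹², d¹³, d¹¹, d¹⁰, d¹⁴, d¹⁵, cd¹², cd¹³, cd¹¹, cd¹⁰, cd¹⁴, cd¹⁵}.
No further products give new elements, so |G| = 32.

Answer: 32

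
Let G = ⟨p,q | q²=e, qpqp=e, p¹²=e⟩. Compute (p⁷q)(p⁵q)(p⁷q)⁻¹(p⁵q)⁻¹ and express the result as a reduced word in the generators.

[(p⁷q), (p⁵q)] = (p⁷q)·(p⁵q)·(p⁷q)⁻¹·(p⁵q)⁻¹.
  (p⁷q) · (p⁵q) = p²
  (p²) · (p⁷q) = p⁹q
  (p⁹q) · (p⁵q) = p⁴

Answer: p⁴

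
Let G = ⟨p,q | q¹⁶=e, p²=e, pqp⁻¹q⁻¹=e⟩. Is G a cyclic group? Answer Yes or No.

|G| = 32, but the maximum element order in G is 16 < 32. No single element generates all of G, so G is not cyclic.

Answer: No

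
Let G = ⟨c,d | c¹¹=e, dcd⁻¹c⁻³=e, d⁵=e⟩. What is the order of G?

Enumerate words in the generators, reducing via the relations: the distinct elements are
  {c, d, e, cd, c², c³, c⁴, c⁵, c⁶, c⁷, c⁸, c⁹, d², d³, d⁴, cd², cd³, cd⁴, c²d, c³d, c¹⁰, c⁴d, c⁵d, c⁶d, c⁷d, c⁸d, c⁹d, c²d², c²d³, c²d⁴, c³d², c³d³, c³d⁴, c¹⁰d, c⁴d², c⁴d³, c⁴d⁴, c⁵d², c⁵d³, c⁵d⁴, c⁶d², c⁶d³, c⁶d⁴, c⁷d², c⁷d³, c⁷d⁴, c⁸d², c⁸d³, c⁸d⁴, c⁹d², c⁹d³, c⁹d⁴, c¹⁰d², c¹⁰d³, c¹⁰d⁴}.
No further products give new elements, so |G| = 55.

Answer: 55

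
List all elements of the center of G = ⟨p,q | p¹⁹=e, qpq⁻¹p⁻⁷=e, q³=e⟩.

An element z ∈ Z(G) iff z commutes with every generator.
For example e is central: e·p = p = p·e; e·q = q = q·e.
Whereas p ∉ Z(G) since p·q = pq ≠ p⁷q = q·p.
Checking each of the 57 elements this way gives Z(G) = {e}, of order 1.

Answer: {e}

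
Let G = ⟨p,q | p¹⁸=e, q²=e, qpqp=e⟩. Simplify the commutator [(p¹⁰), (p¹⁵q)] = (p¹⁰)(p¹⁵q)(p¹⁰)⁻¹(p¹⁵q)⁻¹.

[(p¹⁰), (p¹⁵q)] = (p¹⁰)·(p¹⁵q)·(p¹⁰)⁻¹·(p¹⁵q)⁻¹.
  (p¹⁰) · (p¹⁵q) = p⁷q
  (p⁷q) · (p⁸) = p¹⁷q
  (p¹⁷q) · (p¹⁵q) = p²

Answer: p²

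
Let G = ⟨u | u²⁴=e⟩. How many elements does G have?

G is generated by a single element, so G is cyclic. The relator gives u²⁴ = e and no smaller power is forced to be e, so the 24 powers {e, u, u², u³, u⁴, u⁵, u⁶, u⁷, u⁸, u⁹, u²², u²³, u²¹, u²⁰, u¹², u¹³, u¹¹, u¹⁰, u¹⁴, u¹⁵, u¹⁶, u¹⁷, u¹⁸, u¹⁹} are distinct. Hence |G| = 24.

Answer: 24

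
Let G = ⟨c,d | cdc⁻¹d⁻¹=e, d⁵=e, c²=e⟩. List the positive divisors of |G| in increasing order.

|G| = 10 = 2 · 5. By Lagrange's theorem the order of any subgroup divides 10; the divisors of 10 are 1, 2, 5, 10.

Answer: 1, 2, 5, 10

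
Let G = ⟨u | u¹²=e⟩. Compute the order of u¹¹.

Compute successive powers until reaching e:
  (u¹¹)¹ = u¹¹, (u¹¹)² = u¹⁰, (u¹¹)³ = u⁹, (u¹¹)⁴ = u⁸, (u¹¹)⁵ = u⁷, (u¹¹)⁶ = u⁶, (u¹¹)⁷ = u⁵, (u¹¹)⁸ = u⁴, (u¹¹)⁹ = u³, (u¹¹)¹⁰ = u², (u¹¹)¹¹ = u, (u¹¹)¹² = e.
The smallest positive k with (u¹¹)ᵏ = e is 12.

Answer: 12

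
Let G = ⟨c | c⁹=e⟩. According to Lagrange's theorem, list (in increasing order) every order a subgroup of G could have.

|G| = 9 = 3². By Lagrange's theorem the order of any subgroup divides 9; the divisors of 9 are 1, 3, 9.

Answer: 1, 3, 9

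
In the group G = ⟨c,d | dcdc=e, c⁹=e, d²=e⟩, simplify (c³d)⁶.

Compute successive powers of (c³d), reducing at each step:
  (c³d)²: (c³d) · c³ = d;   d · d = e
  (c³d)³: e · c³ = c³;   (c³) · d = c³d
  (c³d)⁴: (c³d) · c³ = d;   d · d = e
  (c³d)⁵: e · c³ = c³;   (c³) · d = c³d
  (c³d)⁶: (c³d) · c³ = d;   d · d = e

Answer: e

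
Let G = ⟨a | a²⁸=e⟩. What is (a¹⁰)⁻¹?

The order of (a¹⁰) is 14 (smallest k with (a¹⁰)ᵏ = e), so (a¹⁰)⁻¹ = (a¹⁰)¹³ = a¹⁸.
Check: (a¹⁰) · (a¹⁸) → (a¹⁰) · a¹⁸ = e, giving e as required.

Answer: a¹⁸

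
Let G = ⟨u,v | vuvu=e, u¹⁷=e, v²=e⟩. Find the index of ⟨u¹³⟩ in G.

First find ord(u¹³) by computing successive powers:
  (u¹³)¹ = u¹³, (u¹³)² = u⁹, (u¹³)³ = u⁵, (u¹³)⁴ = u, (u¹³)⁵ = u¹⁴, (u¹³)⁶ = u¹⁰, (u¹³)⁷ = u⁶, (u¹³)⁸ = u², (u¹³)⁹ = u¹⁵, (u¹³)¹⁰ = u¹¹, (u¹³)¹¹ = u⁷, (u¹³)¹² = u³, (u¹³)¹³ = u¹⁶, (u¹³)¹⁴ = u¹², (u¹³)¹⁵ = u⁸, (u¹³)¹⁶ = u⁴, (u¹³)¹⁷ = e.
So |⟨u¹³⟩| = ord(u¹³) = 17. With |G| = 34, by Lagrange [G : ⟨u¹³⟩] = 34/17 = 2.

Answer: 2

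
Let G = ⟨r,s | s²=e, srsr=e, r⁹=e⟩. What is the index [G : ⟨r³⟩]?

First find ord(r³) by computing successive powers:
  (r³)¹ = r³, (r³)² = r⁶, (r³)³ = e.
So |⟨r³⟩| = ord(r³) = 3. With |G| = 18, by Lagrange [G : ⟨r³⟩] = 18/3 = 6.

Answer: 6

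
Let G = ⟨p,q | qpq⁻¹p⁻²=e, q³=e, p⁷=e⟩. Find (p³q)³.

Compute successive powers of (p³q), reducing at each step:
  (p³q)²: (p³q) · p³ = p²q;   (p²q) · q = p²q²
  (p³q)³: (p²q²) · p³ = q²;   (q²) · q = e

Answer: e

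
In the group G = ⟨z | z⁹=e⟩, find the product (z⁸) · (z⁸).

Compute (z⁸) · (z⁸) by multiplying left to right and reducing via the relations at each step:
  (z⁸) · z⁸ = z⁷

Answer: z⁷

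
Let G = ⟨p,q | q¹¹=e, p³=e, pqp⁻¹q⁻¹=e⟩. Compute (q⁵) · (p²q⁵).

Compute (q⁵) · (p²q⁵) by multiplying left to right and reducing via the relations at each step:
  (q⁵) · p² = p²q⁵
  (p²q⁵) · q⁵ = p²q¹⁰

Answer: p²q¹⁰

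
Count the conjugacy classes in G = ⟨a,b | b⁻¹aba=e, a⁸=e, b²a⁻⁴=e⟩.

The conjugacy classes (representative and size) are:
  [e] (size 1), [a⁷] (size 2), [a⁶] (size 2), [a³] (size 2), [a⁴] (size 1), [a²b⁻¹] (size 4), [a³b⁻¹] (size 4).
Class equation: 1 + 2 + 2 + 2 + 1 + 4 + 4 = 16 = |G|. So G has 7 conjugacy classes.

Answer: 7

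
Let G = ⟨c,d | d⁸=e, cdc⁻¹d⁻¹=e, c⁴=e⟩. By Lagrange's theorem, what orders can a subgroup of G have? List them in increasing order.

|G| = 32 = 2⁵. By Lagrange's theorem the order of any subgroup divides 32; the divisors of 32 are 1, 2, 4, 8, 16, 32.

Answer: 1, 2, 4, 8, 16, 32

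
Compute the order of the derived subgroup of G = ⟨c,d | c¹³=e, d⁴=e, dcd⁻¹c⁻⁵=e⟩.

G' = [G, G] is generated by all commutators. The generator-pair commutators are: [c, d] = c⁹.
The subgroup they normally generate is {e, c, c², c³, c⁴, c⁵, c⁶, c⁷, c⁸, c⁹, c¹⁰, c¹¹, c¹²}, of order 13.
Check: |G/G'| = 52/13 = 4 is the order of the abelianisation.

Answer: 13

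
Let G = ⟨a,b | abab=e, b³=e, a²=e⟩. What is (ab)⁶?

Compute successive powers of (ab), reducing at each step:
  (ab)²: (ab) · a = b²;   (b²) · b = e
  (ab)³: e · a = a;   a · b = ab
  (ab)⁴: (ab) · a = b²;   (b²) · b = e
  (ab)⁵: e · a = a;   a · b = ab
  (ab)⁶: (ab) · a = b²;   (b²) · b = e

Answer: e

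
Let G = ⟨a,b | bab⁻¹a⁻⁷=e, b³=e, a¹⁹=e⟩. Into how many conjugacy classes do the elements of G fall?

The conjugacy classes (representative and size) are:
  [e] (size 1), [a¹¹] (size 3), [a¹⁴] (size 3), [a⁶] (size 3), [a¹⁷] (size 3), [a¹²] (size 3), [a¹⁰] (size 3), [a²b] (size 19), [a¹⁸b²] (size 19).
Class equation: 1 + 3 + 3 + 3 + 3 + 3 + 3 + 19 + 19 = 57 = |G|. So G has 9 conjugacy classes.

Answer: 9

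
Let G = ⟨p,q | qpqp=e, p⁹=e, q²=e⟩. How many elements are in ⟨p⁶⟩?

|⟨p⁶⟩| equals the order of p⁶. Compute successive powers until reaching e:
  (p⁶)¹ = p⁶, (p⁶)² = p³, (p⁶)³ = e.
The smallest positive k with (p⁶)ᵏ = e is 3, so |⟨p⁶⟩| = 3.

Answer: 3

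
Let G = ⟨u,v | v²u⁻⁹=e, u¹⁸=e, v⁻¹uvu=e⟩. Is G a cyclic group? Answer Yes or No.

Every cyclic group is abelian. But u·v = uv while v·u = u⁸v⁻¹, so u·v ≠ v·u and G is not abelian. Hence G is not cyclic.

Answer: No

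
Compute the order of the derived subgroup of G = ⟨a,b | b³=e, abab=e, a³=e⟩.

G' = [G, G] is generated by all commutators. The generator-pair commutators are: [a, b] = ab²a.
The subgroup they normally generate is {e, ab, a²b², ab²a}, of order 4.
Check: |G/G'| = 12/4 = 3 is the order of the abelianisation.

Answer: 4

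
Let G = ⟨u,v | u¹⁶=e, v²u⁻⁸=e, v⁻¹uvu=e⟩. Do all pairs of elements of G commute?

u·v = uv but v·u = u⁷v⁻¹, so u·v ≠ v·u and G is not abelian.

Answer: No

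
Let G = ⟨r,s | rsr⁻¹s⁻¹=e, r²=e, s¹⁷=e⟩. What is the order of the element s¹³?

Compute successive powers until reaching e:
  (s¹³)¹ = s¹³, (s¹³)² = s⁹, (s¹³)³ = s⁵, (s¹³)⁴ = s, (s¹³)⁵ = s¹⁴, (s¹³)⁶ = s¹⁰, (s¹³)⁷ = s⁶, (s¹³)⁸ = s², (s¹³)⁹ = s¹⁵, (s¹³)¹⁰ = s¹¹, (s¹³)¹¹ = s⁷, (s¹³)¹² = s³, (s¹³)¹³ = s¹⁶, (s¹³)¹⁴ = s¹², (s¹³)¹⁵ = s⁸, (s¹³)¹⁶ = s⁴, (s¹³)¹⁷ = e.
The smallest positive k with (s¹³)ᵏ = e is 17.

Answer: 17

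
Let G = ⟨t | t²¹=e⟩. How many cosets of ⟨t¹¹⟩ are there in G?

First find ord(t¹¹) by computing successive powers:
  (t¹¹)¹ = t¹¹, (t¹¹)² = t, (t¹¹)³ = t¹², (t¹¹)⁴ = t², (t¹¹)⁵ = t¹³, (t¹¹)⁶ = t³, (t¹¹)⁷ = t¹⁴, (t¹¹)⁸ = t⁴, (t¹¹)⁹ = t¹⁵, (t¹¹)¹⁰ = t⁵, (t¹¹)¹¹ = t¹⁶, (t¹¹)¹² = t⁶, (t¹¹)¹³ = t¹⁷, (t¹¹)¹⁴ = t⁷, (t¹¹)¹⁵ = t¹⁸, (t¹¹)¹⁶ = t⁸, (t¹¹)¹⁷ = t¹⁹, (t¹¹)¹⁸ = t⁹, (t¹¹)¹⁹ = t²⁰, (t¹¹)²⁰ = t¹⁰, (t¹¹)²¹ = e.
So |⟨t¹¹⟩| = ord(t¹¹) = 21. With |G| = 21, by Lagrange [G : ⟨t¹¹⟩] = 21/21 = 1.

Answer: 1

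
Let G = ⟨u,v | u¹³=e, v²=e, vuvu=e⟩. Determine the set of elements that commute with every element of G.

An element z ∈ Z(G) iff z commutes with every generator.
For example e is central: e·u = u = u·e; e·v = v = v·e.
Whereas u ∉ Z(G) since u·v = uv ≠ u¹²v = v·u.
Checking each of the 26 elements this way gives Z(G) = {e}, of order 1.

Answer: {e}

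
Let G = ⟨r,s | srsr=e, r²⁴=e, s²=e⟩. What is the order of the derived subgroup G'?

G' = [G, G] is generated by all commutators. The generator-pair commutators are: [r, s] = r².
The subgroup they normally generate is {e, r², r⁴, r⁶, r⁸, r¹⁰, r¹², r¹⁴, r¹⁶, r¹⁸, r²⁰, r²²}, of order 12.
Check: |G/G'| = 48/12 = 4 is the order of the abelianisation.

Answer: 12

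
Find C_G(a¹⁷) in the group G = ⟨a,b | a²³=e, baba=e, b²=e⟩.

⟨a¹⁷⟩ ⊆ C_G(a¹⁷) since powers of a¹⁷ commute with a¹⁷; so |C_G(a¹⁷)| ≥ |⟨a¹⁷⟩| = 23.
By orbit–stabilizer, |C_G(a¹⁷)| = |G| / |conj. class of a¹⁷| = 46 / 2 = 23.
The 23 elements commuting with a¹⁷ are {e, a, a², a³, a⁴, a⁵, a⁶, a⁷, a⁸, a⁹, a¹⁰, a¹¹, a¹², a¹³, a¹⁴, a¹⁵, a¹⁶, a¹⁷, a¹⁸, a¹⁹, a²⁰, a²¹, a²²}.

Answer: {e, a, a², a³, a⁴, a⁵, a⁶, a⁷, a⁸, a⁹, a¹⁰, a¹¹, a¹², a¹³, a¹⁴, a¹⁵, a¹⁶, a¹⁷, a¹⁸, a¹⁹, a²⁰, a²¹, a²²}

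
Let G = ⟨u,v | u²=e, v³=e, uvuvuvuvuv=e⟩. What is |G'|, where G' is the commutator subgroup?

G' = [G, G] is generated by all commutators. The generator-pair commutators are: [u, v] = uvuv².
The subgroup they normally generate is {e, u, v, v², uv, uvu, uvuv, uvuvu, v²uv²u, v²uv², v²u, uv², vu, vuv, vuvu, uv²uv²u, uv²uv², uv²u, v²uv, v²uvu, v²uvuv, vuv²uv², vuv²u, vuv², uvuv², uv²uv, uv²uvu, uv²uvuv, uvuv²uv², uvuv²u, v²uv²uv, uvuv²uv, uvuv²uvu, uvuv²uvuv, v²uv²uvuv², v²uv²uvu, v²uv²uvuv, v²uvuv²uv², v²uvuv²u, v²uvuv², vuvuv², vuv²uv, vuv²uvu, vuv²uvuv, vuvuv²uv², vuvuv²u, vuvuv²uv, uv²uvuv²uv², uv²uvuv²u, uv²uvuv², v²uvuv²uv, v²uvuv²uvu, vuv²uvuv²u, vuv²uvuv², uv²uvuv²uv, uv²uvuv²uvu, uvuv²uvuv²u, uvuv²uvuv², uvuv²uvuv²uv, vuv²uvuv²uv}, of order 60.
Check: |G/G'| = 60/60 = 1 is the order of the abelianisation.

Answer: 60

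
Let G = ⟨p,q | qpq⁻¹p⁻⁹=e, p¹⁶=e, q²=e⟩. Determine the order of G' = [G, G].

G' = [G, G] is generated by all commutators. The generator-pair commutators are: [p, q] = p⁸.
The subgroup they normally generate is {e, p⁸}, of order 2.
Check: |G/G'| = 32/2 = 16 is the order of the abelianisation.

Answer: 2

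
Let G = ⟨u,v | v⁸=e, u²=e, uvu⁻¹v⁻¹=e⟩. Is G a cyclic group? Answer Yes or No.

|G| = 16, but the maximum element order in G is 8 < 16. No single element generates all of G, so G is not cyclic.

Answer: No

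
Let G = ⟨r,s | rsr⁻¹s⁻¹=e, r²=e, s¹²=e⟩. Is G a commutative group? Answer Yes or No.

Each pair of generators commutes: r·s = rs = s·r. Since the generators pairwise commute, every element of G commutes with every other, so G is abelian.

Answer: Yes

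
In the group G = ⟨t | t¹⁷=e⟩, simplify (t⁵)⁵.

Compute successive powers of (t⁵), reducing at each step:
  (t⁵)²: (t⁵) · t⁵ = t¹⁰
  (t⁵)³: (t¹⁰) · t⁵ = t¹⁵
  (t⁵)⁴: (t¹⁵) · t⁵ = t³
  (t⁵)⁵: (t³) · t⁵ = t⁸

Answer: t⁸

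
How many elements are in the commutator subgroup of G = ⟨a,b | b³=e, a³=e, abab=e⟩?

G' = [G, G] is generated by all commutators. The generator-pair commutators are: [a, b] = ab²a.
The subgroup they normally generate is {e, ab, a²b², ab²a}, of order 4.
Check: |G/G'| = 12/4 = 3 is the order of the abelianisation.

Answer: 4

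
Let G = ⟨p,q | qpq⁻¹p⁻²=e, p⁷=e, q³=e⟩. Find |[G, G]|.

G' = [G, G] is generated by all commutators. The generator-pair commutators are: [p, q] = p⁶.
The subgroup they normally generate is {e, p, p², p³, p⁴, p⁵, p⁶}, of order 7.
Check: |G/G'| = 21/7 = 3 is the order of the abelianisation.

Answer: 7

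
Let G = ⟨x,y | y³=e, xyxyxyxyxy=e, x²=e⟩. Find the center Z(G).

An element z ∈ Z(G) iff z commutes with every generator.
For example e is central: e·x = x = x·e; e·y = y = y·e.
Whereas x ∉ Z(G) since x·y = xy ≠ yx = y·x.
Checking each of the 60 elements this way gives Z(G) = {e}, of order 1.

Answer: {e}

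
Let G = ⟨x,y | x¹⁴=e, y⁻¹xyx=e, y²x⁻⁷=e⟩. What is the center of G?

An element z ∈ Z(G) iff z commutes with every generator.
For example x⁷ is central: (x⁷)·x = x⁸ = x·(x⁷); (x⁷)·y = y⁻¹ = y·(x⁷).
Whereas x ∉ Z(G) since x·y = xy ≠ x⁶y⁻¹ = y·x.
Checking each of the 28 elements this way gives Z(G) = {e, x⁷}, of order 2.

Answer: {e, x⁷}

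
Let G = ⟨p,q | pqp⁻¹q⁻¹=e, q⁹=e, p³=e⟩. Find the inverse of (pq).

The order of (pq) is 9 (smallest k with (pq)ᵏ = e), so (pq)⁻¹ = (pq)⁸ = p²q⁸.
Check: (pq) · (p²q⁸) → (pq) · p² = q;   q · q⁸ = e, giving e as required.

Answer: p²q⁸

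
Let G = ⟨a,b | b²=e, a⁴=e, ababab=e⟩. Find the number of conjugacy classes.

The conjugacy classes (representative and size) are:
  [e] (size 1), [a³] (size 6), [a²ba²b] (size 3), [aba³] (size 6), [ba³] (size 8).
Class equation: 1 + 6 + 3 + 6 + 8 = 24 = |G|. So G has 5 conjugacy classes.

Answer: 5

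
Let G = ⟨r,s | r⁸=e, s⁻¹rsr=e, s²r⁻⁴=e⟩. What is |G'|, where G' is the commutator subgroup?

G' = [G, G] is generated by all commutators. The generator-pair commutators are: [r, s] = r².
The subgroup they normally generate is {e, r², r⁴, r⁶}, of order 4.
Check: |G/G'| = 16/4 = 4 is the order of the abelianisation.

Answer: 4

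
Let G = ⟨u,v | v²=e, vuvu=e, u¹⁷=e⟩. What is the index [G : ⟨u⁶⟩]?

First find ord(u⁶) by computing successive powers:
  (u⁶)¹ = u⁶, (u⁶)² = u¹², (u⁶)³ = u, (u⁶)⁴ = u⁷, (u⁶)⁵ = u¹³, (u⁶)⁶ = u², (u⁶)⁷ = u⁸, (u⁶)⁸ = u¹⁴, (u⁶)⁹ = u³, (u⁶)¹⁰ = u⁹, (u⁶)¹¹ = u¹⁵, (u⁶)¹² = u⁴, (u⁶)¹³ = u¹⁰, (u⁶)¹⁴ = u¹⁶, (u⁶)¹⁵ = u⁵, (u⁶)¹⁶ = u¹¹, (u⁶)¹⁷ = e.
So |⟨u⁶⟩| = ord(u⁶) = 17. With |G| = 34, by Lagrange [G : ⟨u⁶⟩] = 34/17 = 2.

Answer: 2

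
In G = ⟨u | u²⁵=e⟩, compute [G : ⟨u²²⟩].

First find ord(u²²) by computing successive powers:
  (u²²)¹ = u²², (u²²)² = u¹⁹, (u²²)³ = u¹⁶, (u²²)⁴ = u¹³, (u²²)⁵ = u¹⁰, (u²²)⁶ = u⁷, (u²²)⁷ = u⁴, (u²²)⁸ = u, (u²²)⁹ = u²³, (u²²)¹⁰ = u²⁰, (u²²)¹¹ = u¹⁷, (u²²)¹² = u¹⁴, (u²²)¹³ = u¹¹, (u²²)¹⁴ = u⁸, (u²²)¹⁵ = u⁵, (u²²)¹⁶ = u², (u²²)¹⁷ = u²⁴, (u²²)¹⁸ = u²¹, (u²²)¹⁹ = u¹⁸, (u²²)²⁰ = u¹⁵, (u²²)²¹ = u¹², (u²²)²² = u⁹, (u²²)²³ = u⁶, (u²²)²⁴ = u³, (u²²)²⁵ = e.
So |⟨u²²⟩| = ord(u²²) = 25. With |G| = 25, by Lagrange [G : ⟨u²²⟩] = 25/25 = 1.

Answer: 1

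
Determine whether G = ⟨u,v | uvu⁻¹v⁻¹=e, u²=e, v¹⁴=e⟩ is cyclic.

|G| = 28, but the maximum element order in G is 14 < 28. No single element generates all of G, so G is not cyclic.

Answer: No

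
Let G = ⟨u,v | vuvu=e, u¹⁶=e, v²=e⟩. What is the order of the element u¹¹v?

Compute successive powers until reaching e:
  (u¹¹v)¹ = u¹¹v, (u¹¹v)² = e.
The smallest positive k with (u¹¹v)ᵏ = e is 2.

Answer: 2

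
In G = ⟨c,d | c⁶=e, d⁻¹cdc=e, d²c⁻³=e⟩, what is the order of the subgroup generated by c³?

|⟨c³⟩| equals the order of c³. Compute successive powers until reaching e:
  (c³)¹ = c³, (c³)² = e.
The smallest positive k with (c³)ᵏ = e is 2, so |⟨c³⟩| = 2.

Answer: 2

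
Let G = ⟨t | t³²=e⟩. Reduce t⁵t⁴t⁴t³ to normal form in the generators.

Multiply left to right, reducing at each step:
  (t⁵) · t⁴ = t⁹
  (t⁹) · t⁴ = t¹³
  (t¹³) · t³ = t¹⁶

Answer: t¹⁶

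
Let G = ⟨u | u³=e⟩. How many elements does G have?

G is generated by a single element, so G is cyclic. The relator gives u³ = e and no smaller power is forced to be e, so the 3 powers {e, u, u²} are distinct. Hence |G| = 3.

Answer: 3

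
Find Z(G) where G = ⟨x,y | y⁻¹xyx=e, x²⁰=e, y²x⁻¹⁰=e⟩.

An element z ∈ Z(G) iff z commutes with every generator.
For example x¹⁰ is central: (x¹⁰)·x = x¹¹ = x·(x¹⁰); (x¹⁰)·y = y⁻¹ = y·(x¹⁰).
Whereas x ∉ Z(G) since x·y = xy ≠ x⁹y⁻¹ = y·x.
Checking each of the 40 elements this way gives Z(G) = {e, x¹⁰}, of order 2.

Answer: {e, x¹⁰}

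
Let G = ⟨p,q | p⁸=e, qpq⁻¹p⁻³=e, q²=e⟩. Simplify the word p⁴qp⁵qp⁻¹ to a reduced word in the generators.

Multiply left to right, reducing at each step:
  (p⁴) · q = p⁴q
  (p⁴q) · p⁵ = p³q
  (p³q) · q = p³
  (p³) · p⁻¹ = p²

Answer: p²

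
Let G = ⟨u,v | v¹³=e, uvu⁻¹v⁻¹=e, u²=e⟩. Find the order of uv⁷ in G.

Compute successive powers until reaching e:
  (uv⁷)¹ = uv⁷, (uv⁷)² = v, (uv⁷)³ = uv⁸, (uv⁷)⁴ = v², (uv⁷)⁵ = uv⁹, (uv⁷)⁶ = v³, (uv⁷)⁷ = uv¹⁰, (uv⁷)⁸ = v⁴, (uv⁷)⁹ = uv¹¹, (uv⁷)¹⁰ = v⁵, (uv⁷)¹¹ = uv¹², (uv⁷)¹² = v⁶, (uv⁷)¹³ = u, (uv⁷)¹⁴ = v⁷, (uv⁷)¹⁵ = uv, (uv⁷)¹⁶ = v⁸, (uv⁷)¹⁷ = uv², (uv⁷)¹⁸ = v⁹, (uv⁷)¹⁹ = uv³, (uv⁷)²⁰ = v¹⁰, (uv⁷)²¹ = uv⁴, (uv⁷)²² = v¹¹, (uv⁷)²³ = uv⁵, (uv⁷)²⁴ = v¹², (uv⁷)²⁵ = uv⁶, (uv⁷)²⁶ = e.
The smallest positive k with (uv⁷)ᵏ = e is 26.

Answer: 26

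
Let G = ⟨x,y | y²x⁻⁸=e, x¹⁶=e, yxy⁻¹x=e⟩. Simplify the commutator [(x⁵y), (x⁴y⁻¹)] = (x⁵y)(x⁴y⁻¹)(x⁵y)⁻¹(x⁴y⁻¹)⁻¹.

[(x⁵y), (x⁴y⁻¹)] = (x⁵y)·(x⁴y⁻¹)·(x⁵y)⁻¹·(x⁴y⁻¹)⁻¹.
  (x⁵y) · (x⁴y⁻¹) = x
  x · (x⁵y⁻¹) = x⁶y⁻¹
  (x⁶y⁻¹) · (x⁴y) = x²

Answer: x²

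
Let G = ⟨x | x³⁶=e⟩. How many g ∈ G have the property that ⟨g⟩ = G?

G is cyclic of order 36. An element generates G iff its order is 36, and a cyclic group of order 36 has exactly φ(36) = 12 such elements.

Answer: 12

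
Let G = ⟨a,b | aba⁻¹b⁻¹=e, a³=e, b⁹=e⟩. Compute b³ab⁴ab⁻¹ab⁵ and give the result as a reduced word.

Multiply left to right, reducing at each step:
  (b³) · a = ab³
  (ab³) · b⁴ = ab⁷
  (ab⁷) · a = a²b⁷
  (a²b⁷) · b⁻¹ = a²b⁶
  (a²b⁶) · a = b⁶
  (b⁶) · b⁵ = b²

Answer: b²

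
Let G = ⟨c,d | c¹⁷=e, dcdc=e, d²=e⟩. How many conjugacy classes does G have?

The conjugacy classes (representative and size) are:
  [e] (size 1), [c¹⁶] (size 2), [c²] (size 2), [c³] (size 2), [c¹³] (size 2), [c¹²] (size 2), [c⁶] (size 2), [c¹⁰] (size 2), [c⁹] (size 2), [c⁷d] (size 17).
Class equation: 1 + 2 + 2 + 2 + 2 + 2 + 2 + 2 + 2 + 17 = 34 = |G|. So G has 10 conjugacy classes.

Answer: 10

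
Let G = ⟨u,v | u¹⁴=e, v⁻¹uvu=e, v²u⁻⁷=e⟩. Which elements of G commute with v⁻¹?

⟨v⁻¹⟩ ⊆ C_G(v⁻¹) since powers of v⁻¹ commute with v⁻¹; so |C_G(v⁻¹)| ≥ |⟨v⁻¹⟩| = 4.
By orbit–stabilizer, |C_G(v⁻¹)| = |G| / |conj. class of v⁻¹| = 28 / 7 = 4.
The 4 elements commuting with v⁻¹ are {e, u⁷, v, v⁻¹}.

Answer: {e, u⁷, v, v⁻¹}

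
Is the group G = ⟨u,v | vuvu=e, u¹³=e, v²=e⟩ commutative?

u·v = uv but v·u = u¹²v, so u·v ≠ v·u and G is not abelian.

Answer: No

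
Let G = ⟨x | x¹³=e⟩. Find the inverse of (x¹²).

The order of (x¹²) is 13 (smallest k with (x¹²)ᵏ = e), so (x¹²)⁻¹ = (x¹²)¹² = x.
Check: (x¹²) · x → (x¹²) · x = e, giving e as required.

Answer: x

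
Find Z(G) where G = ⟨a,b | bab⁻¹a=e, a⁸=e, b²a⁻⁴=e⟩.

An element z ∈ Z(G) iff z commutes with every generator.
For example a⁴ is central: (a⁴)·a = a⁵ = a·(a⁴); (a⁴)·b = b⁻¹ = b·(a⁴).
Whereas a ∉ Z(G) since a·b = ab ≠ a³b⁻¹ = b·a.
Checking each of the 16 elements this way gives Z(G) = {e, a⁴}, of order 2.

Answer: {e, a⁴}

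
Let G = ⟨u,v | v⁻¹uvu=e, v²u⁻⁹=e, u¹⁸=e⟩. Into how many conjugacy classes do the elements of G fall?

The conjugacy classes (representative and size) are:
  [e] (size 1), [u¹⁷] (size 2), [u¹⁶] (size 2), [u³] (size 2), [u¹⁴] (size 2), [u¹³] (size 2), [u¹²] (size 2), [u¹¹] (size 2), [u¹⁰] (size 2), [u⁹] (size 1), [u⁸v] (size 9), [uv] (size 9).
Class equation: 1 + 2 + 2 + 2 + 2 + 2 + 2 + 2 + 2 + 1 + 9 + 9 = 36 = |G|. So G has 12 conjugacy classes.

Answer: 12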